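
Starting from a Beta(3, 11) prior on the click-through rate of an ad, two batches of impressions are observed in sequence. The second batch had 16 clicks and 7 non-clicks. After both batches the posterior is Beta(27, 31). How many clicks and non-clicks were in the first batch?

Sequential conjugate updates are equivalent to a single update on the pooled data, so total successes = posterior α − prior α and total failures = posterior β − prior β.
Total across both batches: 27−3=24 clicks, 31−11=20 non-clicks.
Subtract the second batch: 24−16=8 clicks and 20−7=13 non-clicks.

8 clicks and 13 non-clicks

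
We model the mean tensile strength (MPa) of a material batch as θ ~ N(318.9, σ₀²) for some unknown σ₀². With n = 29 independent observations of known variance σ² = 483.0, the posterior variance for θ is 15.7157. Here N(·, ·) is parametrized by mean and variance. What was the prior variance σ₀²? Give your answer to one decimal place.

Posterior precision equals prior precision plus data precision: 1/σ_n² = 1/σ₀² + n/σ².
So 1/σ₀² = 1/15.7157 − 29/483.0 = 0.063631 − 0.060041 = 0.003590.
Hence σ₀² = 1/0.003590 ≈ 278.6.

σ₀² = 278.6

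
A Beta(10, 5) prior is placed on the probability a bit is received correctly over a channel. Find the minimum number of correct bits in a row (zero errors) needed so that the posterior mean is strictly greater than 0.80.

After k correct bits and 0 errors the posterior is Beta(10+k, 5), with mean (10+k)/(10+5+k).
Set (10+k)/(15+k) > 0.80 and solve: k > (0.80·15 − 10)/(1 − 0.80) = 10.000.
The smallest integer exceeding 10.000 is 11, and checking k=11: (21)/(26) = 0.8077 > 0.80.

k = 11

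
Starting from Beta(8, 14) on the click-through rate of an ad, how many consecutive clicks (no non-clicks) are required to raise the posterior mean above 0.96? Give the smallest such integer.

After k clicks and 0 non-clicks the posterior is Beta(8+k, 14), with mean (8+k)/(8+14+k).
Set (8+k)/(22+k) > 0.96 and solve: k > (0.96·22 − 8)/(1 − 0.96) = 328.000.
The smallest integer exceeding 328.000 is 329, and checking k=329: (337)/(351) = 0.9601 > 0.96.

k = 329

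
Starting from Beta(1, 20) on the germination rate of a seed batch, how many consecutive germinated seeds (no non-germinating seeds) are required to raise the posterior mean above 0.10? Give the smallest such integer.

k = 2

After k germinated seeds and 0 non-germinating seeds the posterior is Beta(1+k, 20), with mean (1+k)/(1+20+k).
Set (1+k)/(21+k) > 0.10 and solve: k > (0.10·21 − 1)/(1 − 0.10) = 1.222.
The smallest integer exceeding 1.222 is 2, and checking k=2: (3)/(23) = 0.1304 > 0.10.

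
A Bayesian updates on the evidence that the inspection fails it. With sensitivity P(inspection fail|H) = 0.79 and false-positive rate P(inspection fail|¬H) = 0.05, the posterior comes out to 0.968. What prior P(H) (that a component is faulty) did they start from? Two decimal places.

P(H) = 0.66

Bayes' rule in odds form gives O(H|E) = O(H)·[P(E|H)/P(E|¬H)], hence O(H) = O(H|E)/LR.
Posterior odds = 0.968/(1−0.968) = 30.2500. LR = 0.79/0.05 = 15.8000.
Prior odds = 30.2500/15.8000 = 1.9146, so P(H) = 1.9146/(1+1.9146) ≈ 0.66.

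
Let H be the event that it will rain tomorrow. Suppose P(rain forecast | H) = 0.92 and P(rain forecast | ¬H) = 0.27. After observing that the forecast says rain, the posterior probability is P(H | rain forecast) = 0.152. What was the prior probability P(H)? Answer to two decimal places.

In odds form, posterior odds = prior odds × likelihood ratio, so prior odds = posterior odds ÷ LR.
Posterior odds = 0.152/(1−0.152) = 0.1792. LR = 0.92/0.27 = 3.4074.
Prior odds = 0.1792/3.4074 = 0.0526, so P(H) = 0.0526/(1+0.0526) ≈ 0.05.

P(H) = 0.05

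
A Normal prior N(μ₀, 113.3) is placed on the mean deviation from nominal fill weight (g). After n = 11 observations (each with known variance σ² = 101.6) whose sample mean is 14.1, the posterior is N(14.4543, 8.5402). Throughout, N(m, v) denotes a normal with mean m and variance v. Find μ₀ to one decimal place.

μ₀ = 18.8

With known observation variance, the Normal–Normal posterior has precision τ_n = τ₀ + n/σ² and mean μ_n = (τ₀μ₀ + (n/σ²)x̄)/τ_n.
Here τ₀ = 1/113.3 = 0.008826 and τ_data = 11/101.6 = 0.108268, so τ_n = 0.117094.
Rearranging for μ₀: μ₀ = (μ_n·τ_n − τ_data·x̄)/τ₀ = (14.4543·0.117094 − 0.108268·14.1) / 0.008826 = 0.165933/0.008826 ≈ 18.8.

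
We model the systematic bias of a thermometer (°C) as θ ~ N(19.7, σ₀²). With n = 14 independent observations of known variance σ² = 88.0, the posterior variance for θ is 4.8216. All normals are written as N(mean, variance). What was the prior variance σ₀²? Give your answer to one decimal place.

σ₀² = 20.7

Posterior precision equals prior precision plus data precision: 1/σ_n² = 1/σ₀² + n/σ².
So 1/σ₀² = 1/4.8216 − 14/88.0 = 0.207400 − 0.159091 = 0.048309.
Hence σ₀² = 1/0.048309 ≈ 20.7.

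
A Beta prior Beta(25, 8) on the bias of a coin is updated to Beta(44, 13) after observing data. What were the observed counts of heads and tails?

19 heads and 5 tails

A Beta(α, β) prior with s successes and f failures in binomial data gives a Beta(α+s, β+f) posterior.
Match parameters: s=44−25=19, f=13−8=5.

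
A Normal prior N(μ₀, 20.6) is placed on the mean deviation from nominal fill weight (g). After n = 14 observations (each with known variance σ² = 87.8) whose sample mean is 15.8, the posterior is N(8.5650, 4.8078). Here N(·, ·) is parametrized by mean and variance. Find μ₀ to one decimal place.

With known observation variance, the Normal–Normal posterior has precision τ_n = τ₀ + n/σ² and mean μ_n = (τ₀μ₀ + (n/σ²)x̄)/τ_n.
Here τ₀ = 1/20.6 = 0.048544 and τ_data = 14/87.8 = 0.159453, so τ_n = 0.207997.
Rearranging for μ₀: μ₀ = (μ_n·τ_n − τ_data·x̄)/τ₀ = (8.5650·0.207997 − 0.159453·15.8) / 0.048544 = -0.737863/0.048544 ≈ -15.2.

μ₀ = -15.2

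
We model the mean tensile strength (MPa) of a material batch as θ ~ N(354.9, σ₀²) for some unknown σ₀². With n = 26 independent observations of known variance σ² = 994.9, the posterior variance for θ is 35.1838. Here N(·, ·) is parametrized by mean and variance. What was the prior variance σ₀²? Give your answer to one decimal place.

σ₀² = 436.9

Posterior precision equals prior precision plus data precision: 1/σ_n² = 1/σ₀² + n/σ².
So 1/σ₀² = 1/35.1838 − 26/994.9 = 0.028422 − 0.026133 = 0.002289.
Hence σ₀² = 1/0.002289 ≈ 436.9.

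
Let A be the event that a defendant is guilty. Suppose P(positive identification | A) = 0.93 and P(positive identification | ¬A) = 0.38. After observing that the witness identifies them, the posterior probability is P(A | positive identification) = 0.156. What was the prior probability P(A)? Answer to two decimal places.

In odds form, posterior odds = prior odds × likelihood ratio, so prior odds = posterior odds ÷ LR.
Posterior odds = 0.156/(1−0.156) = 0.1848. LR = 0.93/0.38 = 2.4474.
Prior odds = 0.1848/2.4474 = 0.0755, so P(A) = 0.0755/(1+0.0755) ≈ 0.07.

P(A) = 0.07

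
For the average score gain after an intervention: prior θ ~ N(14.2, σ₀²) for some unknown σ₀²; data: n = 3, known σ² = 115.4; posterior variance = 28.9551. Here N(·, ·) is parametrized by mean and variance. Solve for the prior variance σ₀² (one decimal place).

Posterior precision equals prior precision plus data precision: 1/σ_n² = 1/σ₀² + n/σ².
So 1/σ₀² = 1/28.9551 − 3/115.4 = 0.034536 − 0.025997 = 0.008539.
Hence σ₀² = 1/0.008539 ≈ 117.1.

σ₀² = 117.1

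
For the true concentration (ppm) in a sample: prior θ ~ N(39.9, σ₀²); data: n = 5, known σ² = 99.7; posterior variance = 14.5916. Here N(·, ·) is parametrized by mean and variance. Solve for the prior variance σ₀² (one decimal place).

σ₀² = 54.4

For the Normal–Normal model with known σ², precisions add: τ_n = τ₀ + n/σ².
So 1/σ₀² = 1/14.5916 − 5/99.7 = 0.068533 − 0.050150 = 0.018383.
Hence σ₀² = 1/0.018383 ≈ 54.4.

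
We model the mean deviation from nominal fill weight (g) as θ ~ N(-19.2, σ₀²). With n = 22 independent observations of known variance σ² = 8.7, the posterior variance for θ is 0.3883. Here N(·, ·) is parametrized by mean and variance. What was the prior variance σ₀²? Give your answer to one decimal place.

σ₀² = 21.5

For the Normal–Normal model with known σ², precisions add: τ_n = τ₀ + n/σ².
So 1/σ₀² = 1/0.3883 − 22/8.7 = 2.575328 − 2.528736 = 0.046592.
Hence σ₀² = 1/0.046592 ≈ 21.5.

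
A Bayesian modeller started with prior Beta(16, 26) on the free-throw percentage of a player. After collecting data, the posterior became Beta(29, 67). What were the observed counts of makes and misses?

13 makes and 41 misses

Beta is conjugate to the binomial likelihood: posterior = Beta(α+s, β+f).
So s = 29 − 16 = 13 and f = 67 − 26 = 41.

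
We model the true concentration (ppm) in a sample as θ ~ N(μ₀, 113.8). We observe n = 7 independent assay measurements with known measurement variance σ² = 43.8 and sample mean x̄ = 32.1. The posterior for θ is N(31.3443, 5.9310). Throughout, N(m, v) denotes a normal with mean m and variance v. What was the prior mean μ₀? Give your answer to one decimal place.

The posterior mean is a precision-weighted average: μ_n = (τ₀μ₀ + τ_data·x̄)/(τ₀+τ_data), with τ₀=1/σ₀² and τ_data=n/σ².
Here τ₀ = 1/113.8 = 0.008787 and τ_data = 7/43.8 = 0.159817, so τ_n = 0.168604.
Rearranging for μ₀: μ₀ = (μ_n·τ_n − τ_data·x̄)/τ₀ = (31.3443·0.168604 − 0.159817·32.1) / 0.008787 = 0.154649/0.008787 ≈ 17.6.

μ₀ = 17.6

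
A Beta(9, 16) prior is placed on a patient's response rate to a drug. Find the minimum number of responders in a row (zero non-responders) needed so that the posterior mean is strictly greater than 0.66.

After k responders and 0 non-responders the posterior is Beta(9+k, 16), with mean (9+k)/(9+16+k).
Set (9+k)/(25+k) > 0.66 and solve: k > (0.66·25 − 9)/(1 − 0.66) = 22.059.
The smallest integer exceeding 22.059 is 23.

k = 23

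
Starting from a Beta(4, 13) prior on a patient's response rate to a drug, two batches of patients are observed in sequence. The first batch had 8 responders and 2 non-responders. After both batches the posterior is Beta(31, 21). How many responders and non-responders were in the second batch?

19 responders and 6 non-responders

Because Beta–binomial updating is additive in the counts, the combined data contributed (α_post−α_prior, β_post−β_prior) successes and failures.
Total across both batches: 31−4=27 responders, 21−13=8 non-responders.
Subtract the first batch: 27−8=19 responders and 8−2=6 non-responders.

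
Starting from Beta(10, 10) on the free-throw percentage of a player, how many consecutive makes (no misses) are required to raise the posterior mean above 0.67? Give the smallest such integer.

After k makes and 0 misses the posterior is Beta(10+k, 10), with mean (10+k)/(10+10+k).
Set (10+k)/(20+k) > 0.67 and solve: k > (0.67·20 − 10)/(1 − 0.67) = 10.303.
The smallest integer exceeding 10.303 is 11.

k = 11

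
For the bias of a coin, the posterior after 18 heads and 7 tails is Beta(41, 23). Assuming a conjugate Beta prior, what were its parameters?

Beta(23, 16)

A Beta(a, b) prior with s successes and f failures in binomial data gives a Beta(a+s, b+f) posterior.
So a = 41 − 18 = 23 and b = 23 − 7 = 16.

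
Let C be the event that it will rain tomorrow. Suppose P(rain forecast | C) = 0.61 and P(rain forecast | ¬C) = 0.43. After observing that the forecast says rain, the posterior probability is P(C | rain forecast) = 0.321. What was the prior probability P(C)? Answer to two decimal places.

P(C) = 0.25

Bayes' rule in odds form gives O(C|E) = O(C)·[P(E|C)/P(E|¬C)], hence O(C) = O(C|E)/LR.
Posterior odds = 0.321/(1−0.321) = 0.4728. LR = 0.61/0.43 = 1.4186.
Prior odds = 0.4728/1.4186 = 0.3333, so P(C) = 0.3333/(1+0.3333) ≈ 0.25.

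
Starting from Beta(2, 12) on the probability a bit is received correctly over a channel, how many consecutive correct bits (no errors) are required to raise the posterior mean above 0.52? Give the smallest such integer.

k = 12

After k correct bits and 0 errors the posterior is Beta(2+k, 12), with mean (2+k)/(2+12+k).
Set (2+k)/(14+k) > 0.52 and solve: k > (0.52·14 − 2)/(1 − 0.52) = 11.000.
The smallest integer exceeding 11.000 is 12.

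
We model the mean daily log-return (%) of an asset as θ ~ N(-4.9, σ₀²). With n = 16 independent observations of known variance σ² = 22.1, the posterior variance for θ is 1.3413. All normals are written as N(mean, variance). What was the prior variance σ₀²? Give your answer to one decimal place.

σ₀² = 46.4

For the Normal–Normal model with known σ², precisions add: τ_n = τ₀ + n/σ².
So 1/σ₀² = 1/1.3413 − 16/22.1 = 0.745545 − 0.723982 = 0.021563.
Hence σ₀² = 1/0.021563 ≈ 46.4.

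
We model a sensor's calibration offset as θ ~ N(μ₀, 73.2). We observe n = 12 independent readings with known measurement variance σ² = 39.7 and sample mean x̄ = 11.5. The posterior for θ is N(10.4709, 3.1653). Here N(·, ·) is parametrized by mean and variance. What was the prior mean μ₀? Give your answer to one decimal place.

μ₀ = -12.3

The posterior mean is a precision-weighted average: μ_n = (τ₀μ₀ + τ_data·x̄)/(τ₀+τ_data), with τ₀=1/σ₀² and τ_data=n/σ².
Here τ₀ = 1/73.2 = 0.013661 and τ_data = 12/39.7 = 0.302267, so τ_n = 0.315928.
Rearranging for μ₀: μ₀ = (μ_n·τ_n − τ_data·x̄)/τ₀ = (10.4709·0.315928 − 0.302267·11.5) / 0.013661 = -0.168020/0.013661 ≈ -12.3.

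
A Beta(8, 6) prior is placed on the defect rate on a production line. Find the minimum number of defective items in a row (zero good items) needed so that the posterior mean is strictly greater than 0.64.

k = 3

After k defective items and 0 good items the posterior is Beta(8+k, 6), with mean (8+k)/(8+6+k).
Set (8+k)/(14+k) > 0.64 and solve: k > (0.64·14 − 8)/(1 − 0.64) = 2.667.
The smallest integer exceeding 2.667 is 3, and checking k=3: (11)/(17) = 0.6471 > 0.64.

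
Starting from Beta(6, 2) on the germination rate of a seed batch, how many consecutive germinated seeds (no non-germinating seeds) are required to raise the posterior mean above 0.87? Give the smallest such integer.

After k germinated seeds and 0 non-germinating seeds the posterior is Beta(6+k, 2), with mean (6+k)/(6+2+k).
Set (6+k)/(8+k) > 0.87 and solve: k > (0.87·8 − 6)/(1 − 0.87) = 7.385.
The smallest integer exceeding 7.385 is 8, and checking k=8: (14)/(16) = 0.8750 > 0.87.

k = 8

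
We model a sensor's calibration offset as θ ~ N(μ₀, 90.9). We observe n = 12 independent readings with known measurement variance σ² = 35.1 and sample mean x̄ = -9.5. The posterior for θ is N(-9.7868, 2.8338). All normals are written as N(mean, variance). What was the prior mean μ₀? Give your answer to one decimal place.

μ₀ = -18.7

With known observation variance, the Normal–Normal posterior has precision τ_n = τ₀ + n/σ² and mean μ_n = (τ₀μ₀ + (n/σ²)x̄)/τ_n.
Here τ₀ = 1/90.9 = 0.011001 and τ_data = 12/35.1 = 0.341880, so τ_n = 0.352881.
Rearranging for μ₀: μ₀ = (μ_n·τ_n − τ_data·x̄)/τ₀ = (-9.7868·0.352881 − 0.341880·-9.5) / 0.011001 = -0.205716/0.011001 ≈ -18.7.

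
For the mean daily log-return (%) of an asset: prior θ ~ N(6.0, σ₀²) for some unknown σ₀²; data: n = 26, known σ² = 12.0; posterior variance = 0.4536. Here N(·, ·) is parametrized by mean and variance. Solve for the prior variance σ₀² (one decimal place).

σ₀² = 26.4

For the Normal–Normal model with known σ², precisions add: τ_n = τ₀ + n/σ².
So 1/σ₀² = 1/0.4536 − 26/12.0 = 2.204586 − 2.166667 = 0.037919.
Hence σ₀² = 1/0.037919 ≈ 26.4.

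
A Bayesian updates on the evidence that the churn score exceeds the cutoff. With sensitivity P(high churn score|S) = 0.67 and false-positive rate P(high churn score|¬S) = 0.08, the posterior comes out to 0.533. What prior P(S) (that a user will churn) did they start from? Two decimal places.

P(S) = 0.12

Bayes' rule in odds form gives O(S|E) = O(S)·[P(E|S)/P(E|¬S)], hence O(S) = O(S|E)/LR.
Posterior odds = 0.533/(1−0.533) = 1.1413. LR = 0.67/0.08 = 8.3750.
Prior odds = 1.1413/8.3750 = 0.1363, so P(S) = 0.1363/(1+0.1363) ≈ 0.12.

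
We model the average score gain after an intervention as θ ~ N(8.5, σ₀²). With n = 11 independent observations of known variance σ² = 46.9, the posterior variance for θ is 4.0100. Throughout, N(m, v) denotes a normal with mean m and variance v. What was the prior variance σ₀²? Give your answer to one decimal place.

σ₀² = 67.4

For the Normal–Normal model with known σ², precisions add: τ_n = τ₀ + n/σ².
So 1/σ₀² = 1/4.0100 − 11/46.9 = 0.249377 − 0.234542 = 0.014835.
Hence σ₀² = 1/0.014835 ≈ 67.4.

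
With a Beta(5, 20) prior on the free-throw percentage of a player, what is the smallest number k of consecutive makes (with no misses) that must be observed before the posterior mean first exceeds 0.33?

After k makes and 0 misses the posterior is Beta(5+k, 20), with mean (5+k)/(5+20+k).
Set (5+k)/(25+k) > 0.33 and solve: k > (0.33·25 − 5)/(1 − 0.33) = 4.851.
The smallest integer exceeding 4.851 is 5.

k = 5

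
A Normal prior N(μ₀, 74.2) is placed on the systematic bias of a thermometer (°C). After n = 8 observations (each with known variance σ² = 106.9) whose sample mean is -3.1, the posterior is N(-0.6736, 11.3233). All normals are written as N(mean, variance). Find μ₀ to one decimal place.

μ₀ = 12.8

The posterior mean is a precision-weighted average: μ_n = (τ₀μ₀ + τ_data·x̄)/(τ₀+τ_data), with τ₀=1/σ₀² and τ_data=n/σ².
Here τ₀ = 1/74.2 = 0.013477 and τ_data = 8/106.9 = 0.074836, so τ_n = 0.088313.
Rearranging for μ₀: μ₀ = (μ_n·τ_n − τ_data·x̄)/τ₀ = (-0.6736·0.088313 − 0.074836·-3.1) / 0.013477 = 0.172504/0.013477 ≈ 12.8.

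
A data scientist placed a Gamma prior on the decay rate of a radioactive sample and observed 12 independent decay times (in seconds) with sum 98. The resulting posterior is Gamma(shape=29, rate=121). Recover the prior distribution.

Gamma(shape=17, rate=23)

For an exponential likelihood with a Gamma(α, β) prior on the rate, n observations with total T give posterior Gamma(α+n, β+T).
So α = 29 − 12 = 17 and β = 121 − 98 = 23.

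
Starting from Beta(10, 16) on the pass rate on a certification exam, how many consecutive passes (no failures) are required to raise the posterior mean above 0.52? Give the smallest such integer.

After k passes and 0 failures the posterior is Beta(10+k, 16), with mean (10+k)/(10+16+k).
Set (10+k)/(26+k) > 0.52 and solve: k > (0.52·26 − 10)/(1 − 0.52) = 7.333.
The smallest integer exceeding 7.333 is 8, and checking k=8: (18)/(34) = 0.5294 > 0.52.

k = 8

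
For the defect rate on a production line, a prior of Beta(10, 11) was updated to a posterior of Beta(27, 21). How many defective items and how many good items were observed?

17 defective items and 10 good items

A Beta(a, b) prior with s successes and f failures in binomial data gives a Beta(a+s, b+f) posterior.
Match parameters: s=27−10=17, f=21−11=10.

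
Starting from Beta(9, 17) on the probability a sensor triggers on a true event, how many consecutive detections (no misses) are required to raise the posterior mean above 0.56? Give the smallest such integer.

After k detections and 0 misses the posterior is Beta(9+k, 17), with mean (9+k)/(9+17+k).
Set (9+k)/(26+k) > 0.56 and solve: k > (0.56·26 − 9)/(1 − 0.56) = 12.636.
The smallest integer exceeding 12.636 is 13.

k = 13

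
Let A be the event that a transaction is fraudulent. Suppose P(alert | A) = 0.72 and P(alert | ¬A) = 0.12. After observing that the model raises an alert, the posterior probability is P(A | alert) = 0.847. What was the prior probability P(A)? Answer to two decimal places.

Bayes' rule in odds form gives O(A|E) = O(A)·[P(E|A)/P(E|¬A)], hence O(A) = O(A|E)/LR.
Posterior odds = 0.847/(1−0.847) = 5.5359. LR = 0.72/0.12 = 6.0000.
Prior odds = 5.5359/6.0000 = 0.9226, so P(A) = 0.9226/(1+0.9226) ≈ 0.48.

P(A) = 0.48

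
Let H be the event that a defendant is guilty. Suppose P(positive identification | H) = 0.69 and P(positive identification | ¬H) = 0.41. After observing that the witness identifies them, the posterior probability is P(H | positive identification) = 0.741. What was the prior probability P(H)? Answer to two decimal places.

P(H) = 0.63

In odds form, posterior odds = prior odds × likelihood ratio, so prior odds = posterior odds ÷ LR.
Posterior odds = 0.741/(1−0.741) = 2.8610. LR = 0.69/0.41 = 1.6829.
Prior odds = 2.8610/1.6829 = 1.7000, so P(H) = 1.7000/(1+1.7000) ≈ 0.63.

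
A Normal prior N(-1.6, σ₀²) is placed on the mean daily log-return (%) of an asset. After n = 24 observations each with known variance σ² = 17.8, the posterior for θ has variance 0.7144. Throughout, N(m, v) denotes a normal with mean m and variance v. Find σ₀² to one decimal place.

σ₀² = 19.4

For the Normal–Normal model with known σ², precisions add: τ_n = τ₀ + n/σ².
So 1/σ₀² = 1/0.7144 − 24/17.8 = 1.399776 − 1.348315 = 0.051461.
Hence σ₀² = 1/0.051461 ≈ 19.4.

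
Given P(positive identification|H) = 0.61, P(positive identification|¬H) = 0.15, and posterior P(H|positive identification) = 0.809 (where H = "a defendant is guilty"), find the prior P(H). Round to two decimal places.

P(H) = 0.51

In odds form, posterior odds = prior odds × likelihood ratio, so prior odds = posterior odds ÷ LR.
Posterior odds = 0.809/(1−0.809) = 4.2356. LR = 0.61/0.15 = 4.0667.
Prior odds = 4.2356/4.0667 = 1.0415, so P(H) = 1.0415/(1+1.0415) ≈ 0.51.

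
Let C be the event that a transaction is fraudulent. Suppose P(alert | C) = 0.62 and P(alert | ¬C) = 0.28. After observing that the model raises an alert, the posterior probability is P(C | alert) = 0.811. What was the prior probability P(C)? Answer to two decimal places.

P(C) = 0.66

In odds form, posterior odds = prior odds × likelihood ratio, so prior odds = posterior odds ÷ LR.
Posterior odds = 0.811/(1−0.811) = 4.2910. LR = 0.62/0.28 = 2.2143.
Prior odds = 4.2910/2.2143 = 1.9379, so P(C) = 1.9379/(1+1.9379) ≈ 0.66.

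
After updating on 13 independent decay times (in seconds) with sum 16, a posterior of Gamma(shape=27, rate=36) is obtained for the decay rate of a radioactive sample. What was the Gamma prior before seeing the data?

Gamma–exponential conjugacy: posterior shape = α + n, posterior rate = β + Σtᵢ.
So α = 27 − 13 = 14 and β = 36 − 16 = 20.

Gamma(shape=14, rate=20)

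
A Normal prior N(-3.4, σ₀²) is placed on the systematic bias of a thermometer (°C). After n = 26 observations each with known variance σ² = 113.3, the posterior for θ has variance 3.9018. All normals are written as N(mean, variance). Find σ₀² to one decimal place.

σ₀² = 37.3

Posterior precision equals prior precision plus data precision: 1/σ_n² = 1/σ₀² + n/σ².
So 1/σ₀² = 1/3.9018 − 26/113.3 = 0.256292 − 0.229479 = 0.026813.
Hence σ₀² = 1/0.026813 ≈ 37.3.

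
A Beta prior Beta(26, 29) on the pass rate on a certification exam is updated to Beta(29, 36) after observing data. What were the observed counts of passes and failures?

3 passes and 7 failures

Beta is conjugate to the binomial likelihood: posterior = Beta(a+s, b+f).
So s = 29 − 26 = 3 and f = 36 − 29 = 7.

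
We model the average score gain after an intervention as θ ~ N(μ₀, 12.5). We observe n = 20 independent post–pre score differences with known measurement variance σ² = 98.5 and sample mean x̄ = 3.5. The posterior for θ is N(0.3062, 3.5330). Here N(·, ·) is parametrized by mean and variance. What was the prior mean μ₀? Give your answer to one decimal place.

With known observation variance, the Normal–Normal posterior has precision τ_n = τ₀ + n/σ² and mean μ_n = (τ₀μ₀ + (n/σ²)x̄)/τ_n.
Here τ₀ = 1/12.5 = 0.080000 and τ_data = 20/98.5 = 0.203046, so τ_n = 0.283046.
Rearranging for μ₀: μ₀ = (μ_n·τ_n − τ_data·x̄)/τ₀ = (0.3062·0.283046 − 0.203046·3.5) / 0.080000 = -0.623992/0.080000 ≈ -7.8.

μ₀ = -7.8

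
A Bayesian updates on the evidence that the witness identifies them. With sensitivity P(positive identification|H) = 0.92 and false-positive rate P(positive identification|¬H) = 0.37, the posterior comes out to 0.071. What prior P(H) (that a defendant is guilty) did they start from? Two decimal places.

Bayes' rule in odds form gives O(H|E) = O(H)·[P(E|H)/P(E|¬H)], hence O(H) = O(H|E)/LR.
Posterior odds = 0.071/(1−0.071) = 0.0764. LR = 0.92/0.37 = 2.4865.
Prior odds = 0.0764/2.4865 = 0.0307, so P(H) = 0.0307/(1+0.0307) ≈ 0.03.

P(H) = 0.03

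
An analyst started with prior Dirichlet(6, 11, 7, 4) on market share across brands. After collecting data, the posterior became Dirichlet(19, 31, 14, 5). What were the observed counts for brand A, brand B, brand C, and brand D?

For a Dirichlet(α) prior with multinomial counts c, the posterior is Dirichlet(α + c) componentwise.
Counts are posterior − prior componentwise: 19−6=13, 31−11=20, 14−7=7, 5−4=1.

counts (13, 20, 7, 1)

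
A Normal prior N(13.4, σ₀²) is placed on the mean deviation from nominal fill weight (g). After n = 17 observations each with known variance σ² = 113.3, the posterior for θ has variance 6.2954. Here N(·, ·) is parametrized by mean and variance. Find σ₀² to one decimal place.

Posterior precision equals prior precision plus data precision: 1/σ_n² = 1/σ₀² + n/σ².
So 1/σ₀² = 1/6.2954 − 17/113.3 = 0.158846 − 0.150044 = 0.008802.
Hence σ₀² = 1/0.008802 ≈ 113.6.

σ₀² = 113.6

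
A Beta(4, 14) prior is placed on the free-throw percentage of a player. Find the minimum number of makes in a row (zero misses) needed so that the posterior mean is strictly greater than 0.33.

After k makes and 0 misses the posterior is Beta(4+k, 14), with mean (4+k)/(4+14+k).
Set (4+k)/(18+k) > 0.33 and solve: k > (0.33·18 − 4)/(1 − 0.33) = 2.896.
The smallest integer exceeding 2.896 is 3.

k = 3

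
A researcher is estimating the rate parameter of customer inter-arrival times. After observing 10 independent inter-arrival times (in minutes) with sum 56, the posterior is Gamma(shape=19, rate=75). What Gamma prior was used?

For an exponential likelihood with a Gamma(α, β) prior on the rate, n observations with total T give posterior Gamma(α+n, β+T).
So α = 19 − 10 = 9 and β = 75 − 56 = 19.

Gamma(shape=9, rate=19)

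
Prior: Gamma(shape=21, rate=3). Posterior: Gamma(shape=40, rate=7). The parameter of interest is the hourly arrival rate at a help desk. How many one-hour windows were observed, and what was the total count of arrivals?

n = 4 one-hour windows with total 19 arrivals

Gamma–Poisson conjugacy: posterior shape = α + Σxᵢ, posterior rate = β + n.
Matching: Σxᵢ = 40 − 21 = 19 and n = 7 − 3 = 4.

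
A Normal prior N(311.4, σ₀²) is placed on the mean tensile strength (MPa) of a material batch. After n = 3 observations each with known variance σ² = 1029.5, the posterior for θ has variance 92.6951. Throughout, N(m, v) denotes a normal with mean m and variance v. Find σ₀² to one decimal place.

σ₀² = 127.0

For the Normal–Normal model with known σ², precisions add: τ_n = τ₀ + n/σ².
So 1/σ₀² = 1/92.6951 − 3/1029.5 = 0.010788 − 0.002914 = 0.007874.
Hence σ₀² = 1/0.007874 ≈ 127.0.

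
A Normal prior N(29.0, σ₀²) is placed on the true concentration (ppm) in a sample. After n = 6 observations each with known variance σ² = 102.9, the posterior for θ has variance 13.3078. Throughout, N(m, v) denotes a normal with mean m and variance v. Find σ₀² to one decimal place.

σ₀² = 59.4

For the Normal–Normal model with known σ², precisions add: τ_n = τ₀ + n/σ².
So 1/σ₀² = 1/13.3078 − 6/102.9 = 0.075144 − 0.058309 = 0.016835.
Hence σ₀² = 1/0.016835 ≈ 59.4.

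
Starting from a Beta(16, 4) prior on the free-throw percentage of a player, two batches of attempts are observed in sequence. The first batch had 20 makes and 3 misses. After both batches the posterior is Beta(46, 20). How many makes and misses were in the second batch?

10 makes and 13 misses

Sequential conjugate updates are equivalent to a single update on the pooled data, so total successes = posterior α − prior α and total failures = posterior β − prior β.
Total across both batches: 46−16=30 makes, 20−4=16 misses.
Subtract the first batch: 30−20=10 makes and 16−3=13 misses.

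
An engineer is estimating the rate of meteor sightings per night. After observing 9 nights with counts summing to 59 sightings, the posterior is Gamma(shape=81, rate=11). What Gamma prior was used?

A Gamma(α, β) prior (rate parametrization) on a Poisson rate with n observations summing to S gives posterior Gamma(α+S, β+n).
So α = 81 − 59 = 22 and β = 11 − 9 = 2.

Gamma(shape=22, rate=2)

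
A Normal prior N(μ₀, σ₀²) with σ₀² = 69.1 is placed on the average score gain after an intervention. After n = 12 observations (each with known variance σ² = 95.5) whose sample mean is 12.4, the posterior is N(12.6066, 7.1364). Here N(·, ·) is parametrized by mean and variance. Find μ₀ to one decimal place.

μ₀ = 14.4

With known observation variance, the Normal–Normal posterior has precision τ_n = τ₀ + n/σ² and mean μ_n = (τ₀μ₀ + (n/σ²)x̄)/τ_n.
Here τ₀ = 1/69.1 = 0.014472 and τ_data = 12/95.5 = 0.125654, so τ_n = 0.140126.
Rearranging for μ₀: μ₀ = (μ_n·τ_n − τ_data·x̄)/τ₀ = (12.6066·0.140126 − 0.125654·12.4) / 0.014472 = 0.208403/0.014472 ≈ 14.4.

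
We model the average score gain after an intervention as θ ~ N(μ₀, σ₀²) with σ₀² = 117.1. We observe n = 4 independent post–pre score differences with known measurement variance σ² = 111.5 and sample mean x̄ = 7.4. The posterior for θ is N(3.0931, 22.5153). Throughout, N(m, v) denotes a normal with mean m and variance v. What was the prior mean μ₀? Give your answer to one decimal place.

With known observation variance, the Normal–Normal posterior has precision τ_n = τ₀ + n/σ² and mean μ_n = (τ₀μ₀ + (n/σ²)x̄)/τ_n.
Here τ₀ = 1/117.1 = 0.008540 and τ_data = 4/111.5 = 0.035874, so τ_n = 0.044414.
Rearranging for μ₀: μ₀ = (μ_n·τ_n − τ_data·x̄)/τ₀ = (3.0931·0.044414 − 0.035874·7.4) / 0.008540 = -0.128091/0.008540 ≈ -15.0.

μ₀ = -15.0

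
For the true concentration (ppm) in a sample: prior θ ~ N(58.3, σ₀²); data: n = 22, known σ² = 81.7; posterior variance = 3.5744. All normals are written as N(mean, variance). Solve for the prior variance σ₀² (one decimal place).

σ₀² = 95.3

For the Normal–Normal model with known σ², precisions add: τ_n = τ₀ + n/σ².
So 1/σ₀² = 1/3.5744 − 22/81.7 = 0.279767 − 0.269278 = 0.010489.
Hence σ₀² = 1/0.010489 ≈ 95.3.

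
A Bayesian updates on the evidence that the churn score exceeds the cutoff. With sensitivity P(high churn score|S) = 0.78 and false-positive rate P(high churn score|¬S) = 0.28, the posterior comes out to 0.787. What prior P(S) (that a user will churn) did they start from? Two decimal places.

Bayes' rule in odds form gives O(S|E) = O(S)·[P(E|S)/P(E|¬S)], hence O(S) = O(S|E)/LR.
Posterior odds = 0.787/(1−0.787) = 3.6948. LR = 0.78/0.28 = 2.7857.
Prior odds = 3.6948/2.7857 = 1.3263, so P(S) = 1.3263/(1+1.3263) ≈ 0.57.

P(S) = 0.57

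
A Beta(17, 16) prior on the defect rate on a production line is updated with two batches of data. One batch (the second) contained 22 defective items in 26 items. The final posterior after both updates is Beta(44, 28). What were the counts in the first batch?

5 defective items and 8 good items

Sequential conjugate updates are equivalent to a single update on the pooled data, so total successes = posterior α − prior α and total failures = posterior β − prior β.
Total across both batches: 44−17=27 defective items, 28−16=12 good items.
Subtract the second batch: 27−22=5 defective items and 12−4=8 good items.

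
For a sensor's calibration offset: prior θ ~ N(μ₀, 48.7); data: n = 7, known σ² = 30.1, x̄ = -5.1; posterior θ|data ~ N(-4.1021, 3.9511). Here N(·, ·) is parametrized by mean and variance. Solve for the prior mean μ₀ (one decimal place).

The posterior mean is a precision-weighted average: μ_n = (τ₀μ₀ + τ_data·x̄)/(τ₀+τ_data), with τ₀=1/σ₀² and τ_data=n/σ².
Here τ₀ = 1/48.7 = 0.020534 and τ_data = 7/30.1 = 0.232558, so τ_n = 0.253092.
Rearranging for μ₀: μ₀ = (μ_n·τ_n − τ_data·x̄)/τ₀ = (-4.1021·0.253092 − 0.232558·-5.1) / 0.020534 = 0.147837/0.020534 ≈ 7.2.

μ₀ = 7.2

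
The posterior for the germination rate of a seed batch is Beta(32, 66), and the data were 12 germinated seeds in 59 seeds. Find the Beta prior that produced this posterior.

Beta(20, 19)

Beta is conjugate to the binomial likelihood: posterior = Beta(α+s, β+f).
Subtract the data counts: 32−12=20, 66−47=19.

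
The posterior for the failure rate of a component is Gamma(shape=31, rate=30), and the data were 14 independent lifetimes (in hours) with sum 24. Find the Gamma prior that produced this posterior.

For an exponential likelihood with a Gamma(α, β) prior on the rate, n observations with total T give posterior Gamma(α+n, β+T).
So α = 31 − 14 = 17 and β = 30 − 24 = 6.

Gamma(shape=17, rate=6)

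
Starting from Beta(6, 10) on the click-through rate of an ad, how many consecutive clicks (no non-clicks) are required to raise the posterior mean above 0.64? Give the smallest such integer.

k = 12

After k clicks and 0 non-clicks the posterior is Beta(6+k, 10), with mean (6+k)/(6+10+k).
Set (6+k)/(16+k) > 0.64 and solve: k > (0.64·16 − 6)/(1 − 0.64) = 11.778.
The smallest integer exceeding 11.778 is 12.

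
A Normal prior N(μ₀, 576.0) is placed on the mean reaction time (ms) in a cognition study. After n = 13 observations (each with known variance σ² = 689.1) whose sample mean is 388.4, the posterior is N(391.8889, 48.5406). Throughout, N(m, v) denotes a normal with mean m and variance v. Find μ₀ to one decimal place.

μ₀ = 429.8

With known observation variance, the Normal–Normal posterior has precision τ_n = τ₀ + n/σ² and mean μ_n = (τ₀μ₀ + (n/σ²)x̄)/τ_n.
Here τ₀ = 1/576.0 = 0.001736 and τ_data = 13/689.1 = 0.018865, so τ_n = 0.020601.
Rearranging for μ₀: μ₀ = (μ_n·τ_n − τ_data·x̄)/τ₀ = (391.8889·0.020601 − 0.018865·388.4) / 0.001736 = 0.746137/0.001736 ≈ 429.8.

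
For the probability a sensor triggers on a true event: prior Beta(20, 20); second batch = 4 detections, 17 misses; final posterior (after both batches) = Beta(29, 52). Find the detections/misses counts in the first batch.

Sequential conjugate updates are equivalent to a single update on the pooled data, so total successes = posterior α − prior α and total failures = posterior β − prior β.
Total across both batches: 29−20=9 detections, 52−20=32 misses.
Subtract the second batch: 9−4=5 detections and 32−17=15 misses.

5 detections and 15 misses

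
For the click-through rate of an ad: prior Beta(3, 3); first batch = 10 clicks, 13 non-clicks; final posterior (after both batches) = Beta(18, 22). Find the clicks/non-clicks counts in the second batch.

5 clicks and 6 non-clicks

Sequential conjugate updates are equivalent to a single update on the pooled data, so total successes = posterior α − prior α and total failures = posterior β − prior β.
Total across both batches: 18−3=15 clicks, 22−3=19 non-clicks.
Subtract the first batch: 15−10=5 clicks and 19−13=6 non-clicks.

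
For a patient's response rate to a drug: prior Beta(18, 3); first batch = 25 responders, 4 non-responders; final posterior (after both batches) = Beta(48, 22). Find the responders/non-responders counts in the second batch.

Sequential conjugate updates are equivalent to a single update on the pooled data, so total successes = posterior α − prior α and total failures = posterior β − prior β.
Total across both batches: 48−18=30 responders, 22−3=19 non-responders.
Subtract the first batch: 30−25=5 responders and 19−4=15 non-responders.

5 responders and 15 non-responders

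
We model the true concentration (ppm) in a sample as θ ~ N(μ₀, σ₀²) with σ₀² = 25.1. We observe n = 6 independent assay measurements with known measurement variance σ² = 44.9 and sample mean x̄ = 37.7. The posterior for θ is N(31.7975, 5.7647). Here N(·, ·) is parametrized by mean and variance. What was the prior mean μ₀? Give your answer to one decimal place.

With known observation variance, the Normal–Normal posterior has precision τ_n = τ₀ + n/σ² and mean μ_n = (τ₀μ₀ + (n/σ²)x̄)/τ_n.
Here τ₀ = 1/25.1 = 0.039841 and τ_data = 6/44.9 = 0.133630, so τ_n = 0.173471.
Rearranging for μ₀: μ₀ = (μ_n·τ_n − τ_data·x̄)/τ₀ = (31.7975·0.173471 − 0.133630·37.7) / 0.039841 = 0.478093/0.039841 ≈ 12.0.

μ₀ = 12.0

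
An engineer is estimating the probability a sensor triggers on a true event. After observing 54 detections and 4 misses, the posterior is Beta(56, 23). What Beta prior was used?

Beta(2, 19)

A Beta(α, β) prior with s successes and f failures in binomial data gives a Beta(α+s, β+f) posterior.
Subtract the data counts: 56−54=2, 23−4=19.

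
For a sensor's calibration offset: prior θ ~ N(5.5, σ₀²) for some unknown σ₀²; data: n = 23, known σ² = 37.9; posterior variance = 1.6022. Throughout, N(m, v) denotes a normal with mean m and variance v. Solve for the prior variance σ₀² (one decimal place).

σ₀² = 57.9

Posterior precision equals prior precision plus data precision: 1/σ_n² = 1/σ₀² + n/σ².
So 1/σ₀² = 1/1.6022 − 23/37.9 = 0.624142 − 0.606860 = 0.017282.
Hence σ₀² = 1/0.017282 ≈ 57.9.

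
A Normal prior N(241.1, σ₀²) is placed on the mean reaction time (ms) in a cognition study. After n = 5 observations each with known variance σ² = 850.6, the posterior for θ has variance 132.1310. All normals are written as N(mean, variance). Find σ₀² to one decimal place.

σ₀² = 591.7

For the Normal–Normal model with known σ², precisions add: τ_n = τ₀ + n/σ².
So 1/σ₀² = 1/132.1310 − 5/850.6 = 0.007568 − 0.005878 = 0.001690.
Hence σ₀² = 1/0.001690 ≈ 591.7.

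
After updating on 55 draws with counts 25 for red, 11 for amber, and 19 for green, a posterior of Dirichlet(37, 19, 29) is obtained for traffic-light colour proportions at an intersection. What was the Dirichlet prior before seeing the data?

Dirichlet(12, 8, 10)

For a Dirichlet(α) prior with multinomial counts c, the posterior is Dirichlet(α + c) componentwise.
Subtract each count from the matching posterior parameter: 37−25=12, 19−11=8, 29−19=10.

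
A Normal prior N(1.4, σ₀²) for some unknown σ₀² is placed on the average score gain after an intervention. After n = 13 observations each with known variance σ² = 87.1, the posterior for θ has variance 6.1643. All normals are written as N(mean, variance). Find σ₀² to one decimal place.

σ₀² = 77.1

For the Normal–Normal model with known σ², precisions add: τ_n = τ₀ + n/σ².
So 1/σ₀² = 1/6.1643 − 13/87.1 = 0.162224 − 0.149254 = 0.012970.
Hence σ₀² = 1/0.012970 ≈ 77.1.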